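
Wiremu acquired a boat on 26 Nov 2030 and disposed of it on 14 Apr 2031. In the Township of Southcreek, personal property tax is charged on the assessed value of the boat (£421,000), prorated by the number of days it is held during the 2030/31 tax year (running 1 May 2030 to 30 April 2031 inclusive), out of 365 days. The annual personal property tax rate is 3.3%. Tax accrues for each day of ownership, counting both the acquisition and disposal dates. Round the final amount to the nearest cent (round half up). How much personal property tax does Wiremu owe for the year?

£5,328.82

Days held (26 Nov 2030 – 14 Apr 2031): 140 out of 365
Tax = £421,000 × 3.3% × 140/365 = £5,328.8219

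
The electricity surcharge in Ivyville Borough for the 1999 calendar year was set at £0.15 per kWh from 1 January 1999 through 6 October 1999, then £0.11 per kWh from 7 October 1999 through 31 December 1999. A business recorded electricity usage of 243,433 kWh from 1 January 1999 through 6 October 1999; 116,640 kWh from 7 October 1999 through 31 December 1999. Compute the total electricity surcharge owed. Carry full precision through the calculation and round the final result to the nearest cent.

1 January – 6 October 1999: 243,433 kWh at £0.15/kWh → £36,514.95
7 October – 31 December 1999: 116,640 kWh at £0.11/kWh → £12,830.40

£49,345.35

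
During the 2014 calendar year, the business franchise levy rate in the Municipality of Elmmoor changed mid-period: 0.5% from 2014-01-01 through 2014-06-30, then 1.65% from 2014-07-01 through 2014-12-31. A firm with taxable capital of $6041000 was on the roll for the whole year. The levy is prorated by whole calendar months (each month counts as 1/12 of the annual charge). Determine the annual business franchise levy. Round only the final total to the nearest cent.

$64940.75

2014-01-01 to 2014-06-30: 6 months at 0.5% → $6041000 × 0.5% × 6/12 = $15102.5000
2014-07-01 to 2014-12-31: 6 months at 1.65% → $6041000 × 1.65% × 6/12 = $49838.2500
Total = $64940.7500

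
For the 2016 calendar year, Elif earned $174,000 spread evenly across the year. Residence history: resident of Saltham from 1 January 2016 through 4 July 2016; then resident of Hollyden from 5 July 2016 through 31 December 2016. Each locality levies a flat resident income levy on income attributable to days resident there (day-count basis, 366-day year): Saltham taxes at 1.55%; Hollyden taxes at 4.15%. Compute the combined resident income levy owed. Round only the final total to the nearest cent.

Saltham, 1 January – 4 July 2016: 186 days → $174,000 × 1.55% × 186/366 = $1,370.6066
Hollyden, 5 July – 31 December 2016: 180 days → $174,000 × 4.15% × 180/366 = $3,551.3115
Total = $4,921.9180

$4,921.92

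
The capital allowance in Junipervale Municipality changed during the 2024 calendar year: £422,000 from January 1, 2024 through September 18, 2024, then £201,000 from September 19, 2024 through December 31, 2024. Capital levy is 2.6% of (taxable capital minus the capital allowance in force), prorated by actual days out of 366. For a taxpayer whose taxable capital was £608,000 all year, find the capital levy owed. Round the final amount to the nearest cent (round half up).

£6,468.74

January 1 – September 18, 2024: 262 days, exemption £422,000 → (£608,000 − £422,000) × 2.6% × 262/366 = £3,461.8361
September 19 – December 31, 2024: 104 days, exemption £201,000 → (£608,000 − £201,000) × 2.6% × 104/366 = £3,006.9071
Total = £6,468.7432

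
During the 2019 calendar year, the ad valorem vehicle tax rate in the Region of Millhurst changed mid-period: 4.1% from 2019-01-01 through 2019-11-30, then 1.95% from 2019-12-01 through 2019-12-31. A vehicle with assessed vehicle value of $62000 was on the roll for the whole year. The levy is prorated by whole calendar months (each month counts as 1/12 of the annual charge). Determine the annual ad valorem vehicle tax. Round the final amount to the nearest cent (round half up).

$2430.92

2019-01-01 to 2019-11-30: 11 months at 4.1% → $62000 × 4.1% × 11/12 = $2330.1667
2019-12-01 to 2019-12-31: 1 month at 1.95% → $62000 × 1.95% × 1/12 = $100.7500
Total = $2430.9167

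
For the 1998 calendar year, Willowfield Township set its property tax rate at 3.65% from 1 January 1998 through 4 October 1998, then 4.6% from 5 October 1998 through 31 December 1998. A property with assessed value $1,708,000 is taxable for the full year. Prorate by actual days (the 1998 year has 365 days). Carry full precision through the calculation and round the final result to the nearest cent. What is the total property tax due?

1 January – 4 October 1998: 277 days at 3.65% → $1,708,000 × 3.65% × 277/365 = $47,311.6000
5 October – 31 December 1998: 88 days at 4.6% → $1,708,000 × 4.6% × 88/365 = $18,942.4219
Total = $66,254.0219

$66,254.02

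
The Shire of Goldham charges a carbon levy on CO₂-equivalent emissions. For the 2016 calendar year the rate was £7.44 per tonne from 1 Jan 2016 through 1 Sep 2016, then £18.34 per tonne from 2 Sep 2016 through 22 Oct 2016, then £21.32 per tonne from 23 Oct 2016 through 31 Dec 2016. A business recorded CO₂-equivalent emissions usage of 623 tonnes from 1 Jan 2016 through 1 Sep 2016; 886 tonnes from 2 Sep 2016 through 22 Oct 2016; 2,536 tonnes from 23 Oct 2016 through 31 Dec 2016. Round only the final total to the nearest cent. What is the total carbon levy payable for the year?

£74,951.88

1 Jan – 1 Sep 2016: 623 tonnes at £7.44/tonne → £4,635.12
2 Sep – 22 Oct 2016: 886 tonnes at £18.34/tonne → £16,249.24
23 Oct – 31 Dec 2016: 2,536 tonnes at £21.32/tonne → £54,067.52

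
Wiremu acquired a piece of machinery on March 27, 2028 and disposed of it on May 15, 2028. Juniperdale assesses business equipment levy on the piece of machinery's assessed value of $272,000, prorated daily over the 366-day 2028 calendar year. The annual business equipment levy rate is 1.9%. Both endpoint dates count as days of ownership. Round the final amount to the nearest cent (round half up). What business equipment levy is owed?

$706.01

Days held (March 27 – May 15, 2028): 50 out of 366
Tax = $272,000 × 1.9% × 50/366 = $706.0109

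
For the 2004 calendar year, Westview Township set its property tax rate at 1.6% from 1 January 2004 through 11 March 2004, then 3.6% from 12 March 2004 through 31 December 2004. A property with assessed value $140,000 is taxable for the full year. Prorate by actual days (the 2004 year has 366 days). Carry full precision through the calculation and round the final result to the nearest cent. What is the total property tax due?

$4,496.83

1 January – 11 March 2004: 71 days at 1.6% → $140,000 × 1.6% × 71/366 = $434.5355
12 March – 31 December 2004: 295 days at 3.6% → $140,000 × 3.6% × 295/366 = $4,062.2951
Total = $4,496.8306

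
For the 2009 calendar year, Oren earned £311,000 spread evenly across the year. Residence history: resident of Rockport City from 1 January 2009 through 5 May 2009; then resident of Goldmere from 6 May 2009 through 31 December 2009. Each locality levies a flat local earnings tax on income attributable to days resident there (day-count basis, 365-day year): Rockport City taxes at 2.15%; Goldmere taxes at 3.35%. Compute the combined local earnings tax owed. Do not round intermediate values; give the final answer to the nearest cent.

Rockport City, 1 January – 5 May 2009: 125 days → £311,000 × 2.15% × 125/365 = £2,289.8973
Goldmere, 6 May – 31 December 2009: 240 days → £311,000 × 3.35% × 240/365 = £6,850.5205
Total = £9,140.4178

£9,140.42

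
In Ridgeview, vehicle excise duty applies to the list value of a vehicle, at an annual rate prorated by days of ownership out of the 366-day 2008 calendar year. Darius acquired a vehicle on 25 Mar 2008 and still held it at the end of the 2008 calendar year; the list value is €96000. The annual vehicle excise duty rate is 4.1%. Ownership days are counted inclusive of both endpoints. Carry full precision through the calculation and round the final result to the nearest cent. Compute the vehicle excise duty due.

€3032.66

Days held (25 Mar – 31 Dec 2008): 282 out of 366
Tax = €96000 × 4.1% × 282/366 = €3032.6557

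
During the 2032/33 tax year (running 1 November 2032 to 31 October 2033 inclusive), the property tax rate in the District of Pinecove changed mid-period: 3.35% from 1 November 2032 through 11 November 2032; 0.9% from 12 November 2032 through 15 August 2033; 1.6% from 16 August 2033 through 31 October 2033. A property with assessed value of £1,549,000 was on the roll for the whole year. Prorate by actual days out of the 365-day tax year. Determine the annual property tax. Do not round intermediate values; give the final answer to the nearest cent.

1 November – 11 November 2032: 11 days at 3.35% → £1,549,000 × 3.35% × 11/365 = £1,563.8534
12 November 2032 – 15 August 2033: 277 days at 0.9% → £1,549,000 × 0.9% × 277/365 = £10,579.8822
16 August – 31 October 2033: 77 days at 1.6% → £1,549,000 × 1.6% × 77/365 = £5,228.4055
Total = £17,372.1411

£17,372.14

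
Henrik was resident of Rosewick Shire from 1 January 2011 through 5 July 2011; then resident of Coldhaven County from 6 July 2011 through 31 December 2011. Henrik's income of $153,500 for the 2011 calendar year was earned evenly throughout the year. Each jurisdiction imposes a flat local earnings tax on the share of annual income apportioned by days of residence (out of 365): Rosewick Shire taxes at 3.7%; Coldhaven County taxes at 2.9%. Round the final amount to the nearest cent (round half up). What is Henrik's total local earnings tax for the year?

$5,077.28

Rosewick Shire, 1 January – 5 July 2011: 186 days → $153,500 × 3.7% × 186/365 = $2,894.2110
Coldhaven County, 6 July – 31 December 2011: 179 days → $153,500 × 2.9% × 179/365 = $2,183.0644
Total = $5,077.2753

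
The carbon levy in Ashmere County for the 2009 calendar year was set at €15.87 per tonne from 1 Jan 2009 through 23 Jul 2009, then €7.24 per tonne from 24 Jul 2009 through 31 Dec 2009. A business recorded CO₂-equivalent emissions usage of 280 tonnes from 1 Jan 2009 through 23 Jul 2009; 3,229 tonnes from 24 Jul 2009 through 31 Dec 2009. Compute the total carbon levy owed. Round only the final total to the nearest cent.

1 Jan – 23 Jul 2009: 280 tonnes at €15.87/tonne → €4443.60
24 Jul – 31 Dec 2009: 3,229 tonnes at €7.24/tonne → €23377.96

€27821.56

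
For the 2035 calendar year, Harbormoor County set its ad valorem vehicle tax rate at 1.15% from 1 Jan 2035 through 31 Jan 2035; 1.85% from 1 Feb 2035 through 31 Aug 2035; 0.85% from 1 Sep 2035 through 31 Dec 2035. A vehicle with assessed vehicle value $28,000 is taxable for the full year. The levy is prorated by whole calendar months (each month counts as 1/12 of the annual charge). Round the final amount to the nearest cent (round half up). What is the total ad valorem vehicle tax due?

$408.33

1 Jan – 31 Jan 2035: 1 month at 1.15% → $28,000 × 1.15% × 1/12 = $26.8333
1 Feb – 31 Aug 2035: 7 months at 1.85% → $28,000 × 1.85% × 7/12 = $302.1667
1 Sep – 31 Dec 2035: 4 months at 0.85% → $28,000 × 0.85% × 4/12 = $79.3333
Total = $408.3333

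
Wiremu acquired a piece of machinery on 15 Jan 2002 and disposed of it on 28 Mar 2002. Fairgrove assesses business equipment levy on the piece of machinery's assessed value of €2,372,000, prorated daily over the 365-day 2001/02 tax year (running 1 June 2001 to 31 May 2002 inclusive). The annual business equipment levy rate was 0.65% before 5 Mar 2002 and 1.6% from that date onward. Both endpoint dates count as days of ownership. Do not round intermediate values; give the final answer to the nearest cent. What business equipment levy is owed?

€4,565.29

15 Jan – 4 Mar 2002: 49 days at 0.65% → €2,372,000 × 0.65% × 49/365 = €2,069.8137
5 Mar – 28 Mar 2002: 24 days at 1.6% → €2,372,000 × 1.6% × 24/365 = €2,495.4740
Total = €4,565.2877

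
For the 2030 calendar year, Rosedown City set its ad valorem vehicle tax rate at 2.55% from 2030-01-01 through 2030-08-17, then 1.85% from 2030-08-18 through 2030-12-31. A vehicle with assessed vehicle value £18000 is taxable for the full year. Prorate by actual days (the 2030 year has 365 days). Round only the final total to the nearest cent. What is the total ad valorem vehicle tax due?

£412.05

2030-01-01 to 2030-08-17: 229 days at 2.55% → £18000 × 2.55% × 229/365 = £287.9753
2030-08-18 to 2030-12-31: 136 days at 1.85% → £18000 × 1.85% × 136/365 = £124.0767
Total = £412.0521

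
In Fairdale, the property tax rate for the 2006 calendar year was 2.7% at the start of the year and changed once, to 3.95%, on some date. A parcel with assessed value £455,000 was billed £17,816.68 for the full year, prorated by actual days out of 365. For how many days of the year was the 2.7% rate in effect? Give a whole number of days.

Let d = days at the first rate; then 365 − d days at the second rate.
£455,000 × [2.7%·d + 3.95%·(365−d)] / 365 = £17,816.68
Solving gives d = 10, so the new rate took effect on 11 Jan 2006.

10 days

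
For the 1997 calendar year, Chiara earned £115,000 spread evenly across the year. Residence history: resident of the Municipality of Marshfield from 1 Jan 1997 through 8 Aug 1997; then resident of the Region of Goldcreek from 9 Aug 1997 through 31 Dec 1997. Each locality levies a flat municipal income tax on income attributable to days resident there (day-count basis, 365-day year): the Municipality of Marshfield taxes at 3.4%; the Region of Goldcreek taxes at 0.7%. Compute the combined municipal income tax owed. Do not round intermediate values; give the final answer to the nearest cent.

£2,676.51

The Municipality of Marshfield, 1 Jan – 8 Aug 1997: 220 days → £115,000 × 3.4% × 220/365 = £2,356.7123
The Region of Goldcreek, 9 Aug – 31 Dec 1997: 145 days → £115,000 × 0.7% × 145/365 = £319.7945
Total = £2,676.5068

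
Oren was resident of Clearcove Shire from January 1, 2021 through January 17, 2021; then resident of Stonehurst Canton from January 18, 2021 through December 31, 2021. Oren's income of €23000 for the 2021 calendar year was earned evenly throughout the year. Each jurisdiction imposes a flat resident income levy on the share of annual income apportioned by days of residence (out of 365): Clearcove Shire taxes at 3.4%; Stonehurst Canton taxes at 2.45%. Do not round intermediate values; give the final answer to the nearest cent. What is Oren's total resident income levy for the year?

€573.68

Clearcove Shire, January 1 – January 17, 2021: 17 days → €23000 × 3.4% × 17/365 = €36.4219
Stonehurst Canton, January 18 – December 31, 2021: 348 days → €23000 × 2.45% × 348/365 = €537.2548
Total = €573.6767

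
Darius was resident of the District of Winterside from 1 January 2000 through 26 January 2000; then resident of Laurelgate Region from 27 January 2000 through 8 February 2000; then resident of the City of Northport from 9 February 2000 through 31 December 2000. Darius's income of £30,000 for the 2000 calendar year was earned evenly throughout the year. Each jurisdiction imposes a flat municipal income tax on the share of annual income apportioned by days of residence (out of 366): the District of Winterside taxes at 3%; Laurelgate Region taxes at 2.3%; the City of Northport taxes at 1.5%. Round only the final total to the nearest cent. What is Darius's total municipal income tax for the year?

The District of Winterside, 1 January – 26 January 2000: 26 days → £30,000 × 3% × 26/366 = £63.9344
Laurelgate Region, 27 January – 8 February 2000: 13 days → £30,000 × 2.3% × 13/366 = £24.5082
The City of Northport, 9 February – 31 December 2000: 327 days → £30,000 × 1.5% × 327/366 = £402.0492
Total = £490.4918

£490.49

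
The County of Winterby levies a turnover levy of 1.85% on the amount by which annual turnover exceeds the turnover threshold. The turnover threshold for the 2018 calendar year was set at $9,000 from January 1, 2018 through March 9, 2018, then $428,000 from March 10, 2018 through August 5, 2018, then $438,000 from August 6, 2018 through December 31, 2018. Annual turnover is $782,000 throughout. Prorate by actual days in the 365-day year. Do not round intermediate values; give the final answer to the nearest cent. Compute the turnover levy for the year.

$7,918.10

January 1 – March 9, 2018: 68 days, exemption $9,000 → ($782,000 − $9,000) × 1.85% × 68/365 = $2,664.2027
March 10 – August 5, 2018: 149 days, exemption $428,000 → ($782,000 − $428,000) × 1.85% × 149/365 = $2,673.4274
August 6 – December 31, 2018: 148 days, exemption $438,000 → ($782,000 − $438,000) × 1.85% × 148/365 = $2,580.4712
Total = $7,918.1014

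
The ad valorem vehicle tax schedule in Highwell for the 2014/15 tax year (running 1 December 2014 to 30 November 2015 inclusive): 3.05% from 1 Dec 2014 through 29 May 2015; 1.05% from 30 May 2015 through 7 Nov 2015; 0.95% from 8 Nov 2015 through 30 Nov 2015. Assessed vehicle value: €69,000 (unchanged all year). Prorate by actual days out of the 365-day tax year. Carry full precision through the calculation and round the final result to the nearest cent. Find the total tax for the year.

€1,400.70

1 Dec 2014 – 29 May 2015: 180 days at 3.05% → €69,000 × 3.05% × 180/365 = €1,037.8356
30 May – 7 Nov 2015: 162 days at 1.05% → €69,000 × 1.05% × 162/365 = €321.5589
8 Nov – 30 Nov 2015: 23 days at 0.95% → €69,000 × 0.95% × 23/365 = €41.3055
Total = €1,400.7000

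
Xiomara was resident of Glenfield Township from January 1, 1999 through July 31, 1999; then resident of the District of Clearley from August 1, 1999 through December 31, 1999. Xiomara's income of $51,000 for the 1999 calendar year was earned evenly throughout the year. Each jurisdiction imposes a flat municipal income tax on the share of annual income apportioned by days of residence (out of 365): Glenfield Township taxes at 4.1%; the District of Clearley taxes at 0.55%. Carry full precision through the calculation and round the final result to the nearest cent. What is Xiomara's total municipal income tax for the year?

$1,332.08

Glenfield Township, January 1 – July 31, 1999: 212 days → $51,000 × 4.1% × 212/365 = $1,214.4986
The District of Clearley, August 1 – December 31, 1999: 153 days → $51,000 × 0.55% × 153/365 = $117.5795
Total = $1,332.0781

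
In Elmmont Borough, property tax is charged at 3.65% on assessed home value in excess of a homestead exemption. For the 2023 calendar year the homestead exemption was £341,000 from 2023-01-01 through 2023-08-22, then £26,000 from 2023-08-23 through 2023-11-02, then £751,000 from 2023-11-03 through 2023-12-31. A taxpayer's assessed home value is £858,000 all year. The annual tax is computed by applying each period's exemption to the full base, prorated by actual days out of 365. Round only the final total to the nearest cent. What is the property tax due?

£18,719.50

2023-01-01 to 2023-08-22: 234 days, exemption £341,000 → (£858,000 − £341,000) × 3.65% × 234/365 = £12,097.8000
2023-08-23 to 2023-11-02: 72 days, exemption £26,000 → (£858,000 − £26,000) × 3.65% × 72/365 = £5,990.4000
2023-11-03 to 2023-12-31: 59 days, exemption £751,000 → (£858,000 − £751,000) × 3.65% × 59/365 = £631.3000
Total = £18,719.5000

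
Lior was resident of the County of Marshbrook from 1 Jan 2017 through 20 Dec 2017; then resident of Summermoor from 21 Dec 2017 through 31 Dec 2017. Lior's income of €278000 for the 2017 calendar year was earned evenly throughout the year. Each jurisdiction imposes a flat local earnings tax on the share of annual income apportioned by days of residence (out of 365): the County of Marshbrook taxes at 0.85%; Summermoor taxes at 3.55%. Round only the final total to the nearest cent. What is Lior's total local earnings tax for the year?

The County of Marshbrook, 1 Jan – 20 Dec 2017: 354 days → €278000 × 0.85% × 354/365 = €2291.7863
Summermoor, 21 Dec – 31 Dec 2017: 11 days → €278000 × 3.55% × 11/365 = €297.4219
Total = €2589.2082

€2589.21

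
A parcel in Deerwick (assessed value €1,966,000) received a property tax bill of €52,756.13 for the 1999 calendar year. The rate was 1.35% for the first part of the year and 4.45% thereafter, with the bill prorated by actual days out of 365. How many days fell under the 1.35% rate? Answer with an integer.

Let d = days at the first rate; then 365 − d days at the second rate.
€1,966,000 × [1.35%·d + 4.45%·(365−d)] / 365 = €52,756.13
Solving gives d = 208, so the new rate took effect on 28 July 1999.

208 days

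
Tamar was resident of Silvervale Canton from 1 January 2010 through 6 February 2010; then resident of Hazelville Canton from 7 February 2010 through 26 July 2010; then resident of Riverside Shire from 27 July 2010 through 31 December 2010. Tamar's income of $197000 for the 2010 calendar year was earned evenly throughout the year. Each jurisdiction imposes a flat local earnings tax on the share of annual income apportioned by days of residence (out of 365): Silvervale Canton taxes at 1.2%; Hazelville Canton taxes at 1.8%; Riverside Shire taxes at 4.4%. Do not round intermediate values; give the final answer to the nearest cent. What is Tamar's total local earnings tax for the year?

Silvervale Canton, 1 January – 6 February 2010: 37 days → $197000 × 1.2% × 37/365 = $239.6384
Hazelville Canton, 7 February – 26 July 2010: 170 days → $197000 × 1.8% × 170/365 = $1651.5616
Riverside Shire, 27 July – 31 December 2010: 158 days → $197000 × 4.4% × 158/365 = $3752.1753
Total = $5643.3753

$5643.38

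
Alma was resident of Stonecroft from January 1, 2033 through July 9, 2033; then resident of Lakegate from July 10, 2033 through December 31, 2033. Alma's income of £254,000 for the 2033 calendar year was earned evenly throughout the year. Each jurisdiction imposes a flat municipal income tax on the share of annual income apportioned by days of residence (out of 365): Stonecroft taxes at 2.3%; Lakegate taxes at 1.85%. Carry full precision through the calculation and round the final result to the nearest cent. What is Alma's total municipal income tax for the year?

£5,293.99

Stonecroft, January 1 – July 9, 2033: 190 days → £254,000 × 2.3% × 190/365 = £3,041.0411
Lakegate, July 10 – December 31, 2033: 175 days → £254,000 × 1.85% × 175/365 = £2,252.9452
Total = £5,293.9863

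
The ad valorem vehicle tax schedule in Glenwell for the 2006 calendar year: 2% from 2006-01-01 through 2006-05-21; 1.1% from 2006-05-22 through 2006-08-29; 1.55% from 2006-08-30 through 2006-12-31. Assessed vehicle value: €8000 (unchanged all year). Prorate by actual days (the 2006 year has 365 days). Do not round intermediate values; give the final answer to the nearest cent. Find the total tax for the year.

2006-01-01 to 2006-05-21: 141 days at 2% → €8000 × 2% × 141/365 = €61.8082
2006-05-22 to 2006-08-29: 100 days at 1.1% → €8000 × 1.1% × 100/365 = €24.1096
2006-08-30 to 2006-12-31: 124 days at 1.55% → €8000 × 1.55% × 124/365 = €42.1260
Total = €128.0438

€128.04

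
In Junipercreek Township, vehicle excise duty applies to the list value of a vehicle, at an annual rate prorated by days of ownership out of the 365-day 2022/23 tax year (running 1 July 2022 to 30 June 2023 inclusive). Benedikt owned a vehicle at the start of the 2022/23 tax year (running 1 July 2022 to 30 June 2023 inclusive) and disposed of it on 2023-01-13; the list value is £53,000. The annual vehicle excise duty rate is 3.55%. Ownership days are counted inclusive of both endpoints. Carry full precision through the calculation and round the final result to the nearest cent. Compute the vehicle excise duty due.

£1,015.49

Days held (2022-07-01 to 2023-01-13): 197 out of 365
Tax = £53,000 × 3.55% × 197/365 = £1,015.4945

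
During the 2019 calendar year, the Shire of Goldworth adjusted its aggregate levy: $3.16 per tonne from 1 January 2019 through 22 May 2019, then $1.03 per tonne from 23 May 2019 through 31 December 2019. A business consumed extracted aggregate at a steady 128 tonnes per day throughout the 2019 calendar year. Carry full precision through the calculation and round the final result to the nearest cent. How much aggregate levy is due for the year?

$86,836.48

1 January – 22 May 2019: 142 days × 128 tonnes/day = 18,176 tonnes at $3.16/tonne → $57,436.16
23 May – 31 December 2019: 223 days × 128 tonnes/day = 28,544 tonnes at $1.03/tonne → $29,400.32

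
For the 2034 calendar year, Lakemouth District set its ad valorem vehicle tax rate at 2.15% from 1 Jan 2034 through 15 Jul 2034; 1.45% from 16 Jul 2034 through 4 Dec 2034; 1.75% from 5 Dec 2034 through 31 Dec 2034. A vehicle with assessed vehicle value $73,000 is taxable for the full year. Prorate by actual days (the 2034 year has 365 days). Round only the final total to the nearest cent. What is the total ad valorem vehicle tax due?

$1,349.10

1 Jan – 15 Jul 2034: 196 days at 2.15% → $73,000 × 2.15% × 196/365 = $842.8000
16 Jul – 4 Dec 2034: 142 days at 1.45% → $73,000 × 1.45% × 142/365 = $411.8000
5 Dec – 31 Dec 2034: 27 days at 1.75% → $73,000 × 1.75% × 27/365 = $94.5000
Total = $1,349.1000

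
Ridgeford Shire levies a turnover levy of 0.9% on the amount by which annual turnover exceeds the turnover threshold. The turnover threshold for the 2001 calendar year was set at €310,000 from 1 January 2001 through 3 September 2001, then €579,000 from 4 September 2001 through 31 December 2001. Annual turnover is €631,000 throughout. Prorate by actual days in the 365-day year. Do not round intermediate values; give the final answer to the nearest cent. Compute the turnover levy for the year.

1 January – 3 September 2001: 246 days, exemption €310,000 → (€631,000 − €310,000) × 0.9% × 246/365 = €1,947.1068
4 September – 31 December 2001: 119 days, exemption €579,000 → (€631,000 − €579,000) × 0.9% × 119/365 = €152.5808
Total = €2,099.6877

€2,099.69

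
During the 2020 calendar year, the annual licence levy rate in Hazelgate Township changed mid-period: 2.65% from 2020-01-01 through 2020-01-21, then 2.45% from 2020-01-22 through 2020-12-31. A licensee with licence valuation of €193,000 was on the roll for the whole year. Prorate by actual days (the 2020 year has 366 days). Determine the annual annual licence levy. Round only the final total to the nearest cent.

€4,750.65

2020-01-01 to 2020-01-21: 21 days at 2.65% → €193,000 × 2.65% × 21/366 = €293.4549
2020-01-22 to 2020-12-31: 345 days at 2.45% → €193,000 × 2.45% × 345/366 = €4,457.1926
Total = €4,750.6475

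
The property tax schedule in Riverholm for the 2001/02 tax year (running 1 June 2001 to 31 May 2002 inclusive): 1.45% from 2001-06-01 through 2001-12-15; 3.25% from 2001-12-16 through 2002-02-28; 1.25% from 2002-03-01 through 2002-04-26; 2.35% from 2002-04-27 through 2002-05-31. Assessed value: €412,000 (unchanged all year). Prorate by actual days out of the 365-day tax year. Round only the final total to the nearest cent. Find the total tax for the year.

€7,724.72

2001-06-01 to 2001-12-15: 198 days at 1.45% → €412,000 × 1.45% × 198/365 = €3,240.6904
2001-12-16 to 2002-02-28: 75 days at 3.25% → €412,000 × 3.25% × 75/365 = €2,751.3699
2002-03-01 to 2002-04-26: 57 days at 1.25% → €412,000 × 1.25% × 57/365 = €804.2466
2002-04-27 to 2002-05-31: 35 days at 2.35% → €412,000 × 2.35% × 35/365 = €928.4110
Total = €7,724.7178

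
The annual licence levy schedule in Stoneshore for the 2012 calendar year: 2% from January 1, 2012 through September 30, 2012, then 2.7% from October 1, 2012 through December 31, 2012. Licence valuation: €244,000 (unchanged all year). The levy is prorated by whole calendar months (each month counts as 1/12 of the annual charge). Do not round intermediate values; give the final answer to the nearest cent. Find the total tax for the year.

January 1 – September 30, 2012: 9 months at 2% → €244,000 × 2% × 9/12 = €3,660.0000
October 1 – December 31, 2012: 3 months at 2.7% → €244,000 × 2.7% × 3/12 = €1,647.0000
Total = €5,307.0000

€5,307.00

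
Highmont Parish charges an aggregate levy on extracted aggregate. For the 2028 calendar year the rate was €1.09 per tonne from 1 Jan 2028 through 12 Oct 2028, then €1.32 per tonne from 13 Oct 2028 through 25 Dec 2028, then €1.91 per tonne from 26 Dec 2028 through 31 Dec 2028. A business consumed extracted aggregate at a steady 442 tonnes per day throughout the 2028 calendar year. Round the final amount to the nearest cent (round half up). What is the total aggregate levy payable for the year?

€186,028.96

1 Jan – 12 Oct 2028: 286 days × 442 tonnes/day = 126,412 tonnes at €1.09/tonne → €137,789.08
13 Oct – 25 Dec 2028: 74 days × 442 tonnes/day = 32,708 tonnes at €1.32/tonne → €43,174.56
26 Dec – 31 Dec 2028: 6 days × 442 tonnes/day = 2,652 tonnes at €1.91/tonne → €5,065.32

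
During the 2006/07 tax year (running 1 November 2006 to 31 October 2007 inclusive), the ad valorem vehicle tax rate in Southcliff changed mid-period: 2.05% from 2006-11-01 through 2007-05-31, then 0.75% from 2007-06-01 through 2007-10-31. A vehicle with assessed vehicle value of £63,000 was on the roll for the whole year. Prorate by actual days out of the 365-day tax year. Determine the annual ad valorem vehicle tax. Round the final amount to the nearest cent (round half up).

£948.19

2006-11-01 to 2007-05-31: 212 days at 2.05% → £63,000 × 2.05% × 212/365 = £750.1315
2007-06-01 to 2007-10-31: 153 days at 0.75% → £63,000 × 0.75% × 153/365 = £198.0616
Total = £948.1932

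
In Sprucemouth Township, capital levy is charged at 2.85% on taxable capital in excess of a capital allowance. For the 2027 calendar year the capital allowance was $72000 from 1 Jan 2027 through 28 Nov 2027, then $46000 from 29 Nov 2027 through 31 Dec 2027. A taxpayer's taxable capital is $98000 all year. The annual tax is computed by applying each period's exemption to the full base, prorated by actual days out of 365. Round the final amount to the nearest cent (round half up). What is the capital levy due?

1 Jan – 28 Nov 2027: 332 days, exemption $72000 → ($98000 − $72000) × 2.85% × 332/365 = $674.0055
29 Nov – 31 Dec 2027: 33 days, exemption $46000 → ($98000 − $46000) × 2.85% × 33/365 = $133.9890
Total = $807.9945

$807.99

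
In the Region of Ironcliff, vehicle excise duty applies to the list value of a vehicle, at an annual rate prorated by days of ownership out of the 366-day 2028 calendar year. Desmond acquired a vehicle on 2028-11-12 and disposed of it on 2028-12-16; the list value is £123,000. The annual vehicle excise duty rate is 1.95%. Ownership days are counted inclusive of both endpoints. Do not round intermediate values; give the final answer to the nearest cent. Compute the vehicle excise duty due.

£229.36

Days held (2028-11-12 to 2028-12-16): 35 out of 366
Tax = £123,000 × 1.95% × 35/366 = £229.3648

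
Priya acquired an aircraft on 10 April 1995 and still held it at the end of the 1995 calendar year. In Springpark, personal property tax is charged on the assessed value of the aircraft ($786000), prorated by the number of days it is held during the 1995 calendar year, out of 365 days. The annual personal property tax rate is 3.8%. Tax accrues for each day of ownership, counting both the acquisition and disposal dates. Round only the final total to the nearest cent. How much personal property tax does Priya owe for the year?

Days held (10 April – 31 December 1995): 266 out of 365
Tax = $786000 × 3.8% × 266/365 = $21766.8164

$21766.82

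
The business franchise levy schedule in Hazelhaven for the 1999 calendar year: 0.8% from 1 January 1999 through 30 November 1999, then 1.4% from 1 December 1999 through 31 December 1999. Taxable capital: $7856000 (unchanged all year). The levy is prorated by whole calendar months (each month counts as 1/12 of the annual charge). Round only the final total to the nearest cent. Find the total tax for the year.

$66776.00

1 January – 30 November 1999: 11 months at 0.8% → $7856000 × 0.8% × 11/12 = $57610.6667
1 December – 31 December 1999: 1 month at 1.4% → $7856000 × 1.4% × 1/12 = $9165.3333
Total = $66776.0000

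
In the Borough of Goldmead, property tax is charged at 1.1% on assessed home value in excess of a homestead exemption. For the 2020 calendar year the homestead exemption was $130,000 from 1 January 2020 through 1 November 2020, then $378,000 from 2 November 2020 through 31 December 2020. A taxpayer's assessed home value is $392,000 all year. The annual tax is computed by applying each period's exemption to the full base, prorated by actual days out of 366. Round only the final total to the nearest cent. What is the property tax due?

$2,434.79

1 January – 1 November 2020: 306 days, exemption $130,000 → ($392,000 − $130,000) × 1.1% × 306/366 = $2,409.5410
2 November – 31 December 2020: 60 days, exemption $378,000 → ($392,000 − $378,000) × 1.1% × 60/366 = $25.2459
Total = $2,434.7869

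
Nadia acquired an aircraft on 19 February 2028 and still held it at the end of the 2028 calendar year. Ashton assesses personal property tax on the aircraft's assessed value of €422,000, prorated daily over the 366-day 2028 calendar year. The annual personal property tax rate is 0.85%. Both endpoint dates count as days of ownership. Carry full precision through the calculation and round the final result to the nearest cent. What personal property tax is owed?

€3,106.77

Days held (19 February – 31 December 2028): 317 out of 366
Tax = €422,000 × 0.85% × 317/366 = €3,106.7732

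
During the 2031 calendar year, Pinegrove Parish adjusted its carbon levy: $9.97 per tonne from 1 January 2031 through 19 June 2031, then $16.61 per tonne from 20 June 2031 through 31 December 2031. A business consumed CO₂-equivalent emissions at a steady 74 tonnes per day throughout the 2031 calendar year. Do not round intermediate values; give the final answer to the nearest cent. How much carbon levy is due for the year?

$365104.90

1 January – 19 June 2031: 170 days × 74 tonnes/day = 12,580 tonnes at $9.97/tonne → $125422.60
20 June – 31 December 2031: 195 days × 74 tonnes/day = 14,430 tonnes at $16.61/tonne → $239682.30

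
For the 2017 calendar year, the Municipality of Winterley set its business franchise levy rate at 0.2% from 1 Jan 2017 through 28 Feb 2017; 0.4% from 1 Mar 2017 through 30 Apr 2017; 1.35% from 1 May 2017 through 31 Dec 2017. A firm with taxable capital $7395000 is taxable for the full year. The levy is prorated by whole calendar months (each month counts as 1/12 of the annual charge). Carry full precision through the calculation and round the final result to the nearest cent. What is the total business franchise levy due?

1 Jan – 28 Feb 2017: 2 months at 0.2% → $7395000 × 0.2% × 2/12 = $2465.0000
1 Mar – 30 Apr 2017: 2 months at 0.4% → $7395000 × 0.4% × 2/12 = $4930.0000
1 May – 31 Dec 2017: 8 months at 1.35% → $7395000 × 1.35% × 8/12 = $66555.0000
Total = $73950.0000

$73950.00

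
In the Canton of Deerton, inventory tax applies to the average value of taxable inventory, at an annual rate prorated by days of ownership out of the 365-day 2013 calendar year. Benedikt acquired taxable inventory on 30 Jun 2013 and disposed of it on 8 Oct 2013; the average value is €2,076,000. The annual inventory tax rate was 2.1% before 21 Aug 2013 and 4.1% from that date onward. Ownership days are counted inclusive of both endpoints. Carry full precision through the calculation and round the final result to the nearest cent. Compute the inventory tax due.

30 Jun – 20 Aug 2013: 52 days at 2.1% → €2,076,000 × 2.1% × 52/365 = €6,210.9370
21 Aug – 8 Oct 2013: 49 days at 4.1% → €2,076,000 × 4.1% × 49/365 = €11,426.5315
Total = €17,637.4685

€17,637.47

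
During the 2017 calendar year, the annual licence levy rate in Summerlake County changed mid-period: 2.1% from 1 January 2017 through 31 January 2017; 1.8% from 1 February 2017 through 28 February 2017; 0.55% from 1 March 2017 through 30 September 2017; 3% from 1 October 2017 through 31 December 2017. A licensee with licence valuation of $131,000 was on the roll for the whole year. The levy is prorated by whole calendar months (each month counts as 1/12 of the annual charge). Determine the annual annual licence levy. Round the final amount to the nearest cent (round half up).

1 January – 31 January 2017: 1 month at 2.1% → $131,000 × 2.1% × 1/12 = $229.2500
1 February – 28 February 2017: 1 month at 1.8% → $131,000 × 1.8% × 1/12 = $196.5000
1 March – 30 September 2017: 7 months at 0.55% → $131,000 × 0.55% × 7/12 = $420.2917
1 October – 31 December 2017: 3 months at 3% → $131,000 × 3% × 3/12 = $982.5000
Total = $1,828.5417

$1,828.54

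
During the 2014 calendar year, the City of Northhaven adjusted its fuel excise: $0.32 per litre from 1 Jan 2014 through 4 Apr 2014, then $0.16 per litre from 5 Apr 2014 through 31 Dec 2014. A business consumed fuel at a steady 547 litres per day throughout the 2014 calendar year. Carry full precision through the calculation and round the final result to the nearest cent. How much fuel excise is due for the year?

$40171.68

1 Jan – 4 Apr 2014: 94 days × 547 litres/day = 51,418 litres at $0.32/litre → $16453.76
5 Apr – 31 Dec 2014: 271 days × 547 litres/day = 148,237 litres at $0.16/litre → $23717.92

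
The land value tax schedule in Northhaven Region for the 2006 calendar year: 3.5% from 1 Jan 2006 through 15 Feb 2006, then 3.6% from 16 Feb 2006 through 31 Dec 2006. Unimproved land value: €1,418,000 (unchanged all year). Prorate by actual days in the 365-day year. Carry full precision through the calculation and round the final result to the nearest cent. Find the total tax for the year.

1 Jan – 15 Feb 2006: 46 days at 3.5% → €1,418,000 × 3.5% × 46/365 = €6,254.7397
16 Feb – 31 Dec 2006: 319 days at 3.6% → €1,418,000 × 3.6% × 319/365 = €44,614.5534
Total = €50,869.2932

€50,869.29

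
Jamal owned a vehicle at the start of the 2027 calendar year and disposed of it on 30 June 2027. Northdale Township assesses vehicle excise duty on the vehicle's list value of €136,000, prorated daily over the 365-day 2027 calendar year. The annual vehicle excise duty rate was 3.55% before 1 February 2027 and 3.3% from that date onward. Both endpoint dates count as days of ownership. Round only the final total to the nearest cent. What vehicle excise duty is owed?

1 January – 31 January 2027: 31 days at 3.55% → €136,000 × 3.55% × 31/365 = €410.0493
1 February – 30 June 2027: 150 days at 3.3% → €136,000 × 3.3% × 150/365 = €1,844.3836
Total = €2,254.4329

€2,254.43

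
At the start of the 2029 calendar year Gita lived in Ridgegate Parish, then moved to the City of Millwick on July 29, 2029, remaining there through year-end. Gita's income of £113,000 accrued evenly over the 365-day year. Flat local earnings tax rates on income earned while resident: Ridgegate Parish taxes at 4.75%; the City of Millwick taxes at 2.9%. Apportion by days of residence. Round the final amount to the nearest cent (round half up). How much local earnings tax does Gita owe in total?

Ridgegate Parish, January 1 – July 28, 2029: 209 days → £113,000 × 4.75% × 209/365 = £3,073.4452
The City of Millwick, July 29 – December 31, 2029: 156 days → £113,000 × 2.9% × 156/365 = £1,400.5808
Total = £4,474.0260

£4,474.03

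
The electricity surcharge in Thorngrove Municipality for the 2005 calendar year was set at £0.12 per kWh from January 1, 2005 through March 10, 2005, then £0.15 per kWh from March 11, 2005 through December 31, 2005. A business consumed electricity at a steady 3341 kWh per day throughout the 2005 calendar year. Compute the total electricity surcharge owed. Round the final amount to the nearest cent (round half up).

£176,003.88

January 1 – March 10, 2005: 69 days × 3341 kWh/day = 230,529 kWh at £0.12/kWh → £27,663.48
March 11 – December 31, 2005: 296 days × 3341 kWh/day = 988,936 kWh at £0.15/kWh → £148,340.40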